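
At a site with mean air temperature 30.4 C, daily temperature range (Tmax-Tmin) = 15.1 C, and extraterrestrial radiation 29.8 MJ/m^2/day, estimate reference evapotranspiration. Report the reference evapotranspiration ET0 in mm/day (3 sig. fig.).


Approach: apply the Hargreaves-Samani method, ET0 = 0.0023*(Tmean+17.8)*sqrt(Tmax-Tmin)*0.408*Ra.
ET0 = 0.0023*(30.4+17.8)*sqrt(15.1)*0.408*29.8 = 5.24 mm/day
Therefore the reference evapotranspiration ET0 = 5.24 mm/day.


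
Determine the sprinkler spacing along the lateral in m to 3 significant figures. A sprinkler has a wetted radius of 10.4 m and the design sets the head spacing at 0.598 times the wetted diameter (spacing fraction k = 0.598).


Approach: apply the sprinkler spacing rule (spacing as a fraction of wetted diameter), S = k*(2*R).
S = 0.598 * (2 * 10.4) = 12.4 m
Therefore the sprinkler spacing along the lateral = 12.4 m.


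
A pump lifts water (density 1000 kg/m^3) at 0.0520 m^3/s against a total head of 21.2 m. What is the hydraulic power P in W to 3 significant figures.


Approach: apply the hydraulic power relation, P = rho*g*Q*H.
P = 1000 * 9.81 * 0.0520 * 21.2 = 10800 W
Therefore the hydraulic power P = 10800 W.


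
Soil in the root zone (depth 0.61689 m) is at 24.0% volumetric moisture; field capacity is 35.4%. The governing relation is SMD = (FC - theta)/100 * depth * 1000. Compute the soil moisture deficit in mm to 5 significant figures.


SMD = (35.4 - 24.0)/100 * 0.61689 * 1000 = 70.325 mm
Therefore the soil moisture deficit = 70.325 mm.


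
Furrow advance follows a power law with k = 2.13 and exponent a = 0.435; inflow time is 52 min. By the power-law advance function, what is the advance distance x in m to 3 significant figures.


Approach: apply the power-law advance function, x = k*t^a.
x = 2.13 * 52^0.435 = 11.9 m
Therefore the advance distance x = 11.9 m.


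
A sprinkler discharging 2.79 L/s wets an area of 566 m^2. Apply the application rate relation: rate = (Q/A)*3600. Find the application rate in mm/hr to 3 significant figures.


rate = (2.79 / 566) * 3600 = 17.7 mm/hr
Therefore the application rate = 17.7 mm/hr.


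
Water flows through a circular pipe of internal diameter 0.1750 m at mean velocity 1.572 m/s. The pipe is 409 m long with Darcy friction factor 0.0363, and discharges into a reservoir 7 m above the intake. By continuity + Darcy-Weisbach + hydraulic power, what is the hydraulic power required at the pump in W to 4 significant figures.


Approach: apply continuity + Darcy-Weisbach + hydraulic power, Q = A*v; hf = f*(L/D)*(v^2/(2g)); H = static + hf; P = rho*g*Q*H.
Step 1 — flow rate (continuity, Q = A*v):
  A = pi*(0.1750/2)^2 = 0.0240528 m^2
  Q = 0.0240528 * 1.572 = 0.0378110 m^3/s
Step 2 — friction head loss (Darcy-Weisbach):
  hf = 0.0363 * (409/0.1750) * (1.572^2 / (2*9.81))
  hf = 10.6856 m
Step 3 — total head: H = 7 + 10.6856 = 17.6856 m
Step 4 — hydraulic power (P = rho*g*Q*H):
  P = 1000 * 9.81 * 0.0378110 * 17.6856 = 6560 W
Therefore the hydraulic power required at the pump = 6560 W.


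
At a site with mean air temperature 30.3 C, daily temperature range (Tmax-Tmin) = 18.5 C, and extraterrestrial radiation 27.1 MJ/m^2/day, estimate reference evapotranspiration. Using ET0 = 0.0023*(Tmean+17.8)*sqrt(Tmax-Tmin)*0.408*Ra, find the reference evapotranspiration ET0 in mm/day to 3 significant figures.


ET0 = 0.0023*(30.3+17.8)*sqrt(18.5)*0.408*27.1 = 5.26 mm/day
Therefore the reference evapotranspiration ET0 = 5.26 mm/day.


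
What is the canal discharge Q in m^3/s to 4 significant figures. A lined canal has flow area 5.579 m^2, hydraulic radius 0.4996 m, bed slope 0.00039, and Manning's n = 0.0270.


Approach: apply Manning's equation, Q = (1/n)*A*R^(2/3)*S^(1/2).
Q = (1/0.0270) * 5.579 * 0.4996^(2/3) * 0.00039^(1/2) = 2.569 m^3/s
Therefore the canal discharge Q = 2.569 m^3/s.


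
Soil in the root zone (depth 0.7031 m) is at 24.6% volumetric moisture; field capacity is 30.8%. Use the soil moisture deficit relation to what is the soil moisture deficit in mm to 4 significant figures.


Approach: apply the soil moisture deficit relation, SMD = (FC - theta)/100 * depth * 1000.
SMD = (30.8 - 24.6)/100 * 0.7031 * 1000 = 43.59 mm
Therefore the soil moisture deficit = 43.59 mm.


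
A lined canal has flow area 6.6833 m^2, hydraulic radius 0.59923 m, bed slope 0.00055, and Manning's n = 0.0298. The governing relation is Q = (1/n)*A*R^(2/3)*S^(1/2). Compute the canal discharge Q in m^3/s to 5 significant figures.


Q = (1/0.0298) * 6.6833 * 0.59923^(2/3) * 0.00055^(1/2) = 3.7384 m^3/s
Therefore the canal discharge Q = 3.7384 m^3/s.


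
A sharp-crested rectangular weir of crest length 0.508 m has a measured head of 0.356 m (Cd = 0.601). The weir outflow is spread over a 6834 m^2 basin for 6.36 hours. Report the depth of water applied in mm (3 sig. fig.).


Approach: apply the rectangular weir equation with a volume-to-depth conversion, Q = (2/3)*Cd*L*sqrt(2g)*H^1.5; d = Q*t/A * 1000.
Step 1 — weir discharge:
  Q = (2/3)*0.601*0.508*sqrt(2*9.81)*0.356^1.5 = 0.19150 m^3/s
Step 2 — volume: V = 0.19150 * 6.36*3600 = 4384.6 m^3
Step 3 — depth: d = V/A * 1000 = 4384.6/6834 * 1000 = 642 mm
Therefore the depth of water applied = 642 mm.


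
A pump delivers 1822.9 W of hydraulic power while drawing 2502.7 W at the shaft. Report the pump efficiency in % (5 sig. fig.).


Approach: apply the efficiency ratio, eta = (P_out/P_in)*100.
eta = (1822.9 / 2502.7) * 100 = 72.837 %
Therefore the pump efficiency = 72.837 %.


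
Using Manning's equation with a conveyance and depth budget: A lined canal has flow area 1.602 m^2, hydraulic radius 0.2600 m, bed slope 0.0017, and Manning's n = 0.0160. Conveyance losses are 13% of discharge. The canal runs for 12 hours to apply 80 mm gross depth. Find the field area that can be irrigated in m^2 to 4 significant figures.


Approach: apply Manning's equation with a conveyance and depth budget, Q = (1/n)*A*R^(2/3)*S^(1/2); Q_field = Q*(1-loss); Area = Q_field*t/(d/1000).
Step 1 — canal discharge (Manning's equation):
  Q = (1/0.0160) * 1.602 * 0.2600^(2/3) * 0.0017^(1/2) = 1.68170 m^3/s
Step 2 — delivered flow: Q_field = 1.68170*(1 - 13/100) = 1.46308 m^3/s
Step 3 — volume delivered: V = 1.46308 * 12*3600 = 63205.1 m^3
Step 4 — area served: A = V / (depth/1000) = 63205.1 / 0.08 = 790100 m^2
Therefore the field area that can be irrigated = 790100 m^2.


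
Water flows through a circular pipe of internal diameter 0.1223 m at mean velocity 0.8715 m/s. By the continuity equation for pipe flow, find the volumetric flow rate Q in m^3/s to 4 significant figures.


Approach: apply the continuity equation for pipe flow, Q = A * v with A = pi*(D/2)^2.
A = pi*(0.1223/2)^2 = 0.0117474 m^2
Q = 0.0117474 * 0.8715 = 0.01024 m^3/s
Therefore the volumetric flow rate Q = 0.01024 m^3/s.


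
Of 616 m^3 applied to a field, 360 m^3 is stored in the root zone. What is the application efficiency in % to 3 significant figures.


Approach: apply the application efficiency ratio, Ea = (stored/applied)*100.
Ea = (360/616)*100 = 58.4 %
Therefore the application efficiency = 58.4 %.


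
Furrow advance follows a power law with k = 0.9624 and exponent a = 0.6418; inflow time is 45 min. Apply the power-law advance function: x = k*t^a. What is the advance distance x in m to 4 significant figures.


x = 0.9624 * 45^0.6418 = 11.08 m
Therefore the advance distance x = 11.08 m.


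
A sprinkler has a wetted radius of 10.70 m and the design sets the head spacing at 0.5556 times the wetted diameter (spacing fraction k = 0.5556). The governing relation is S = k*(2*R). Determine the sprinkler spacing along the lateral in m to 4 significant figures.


S = 0.5556 * (2 * 10.70) = 11.89 m
Therefore the sprinkler spacing along the lateral = 11.89 m.


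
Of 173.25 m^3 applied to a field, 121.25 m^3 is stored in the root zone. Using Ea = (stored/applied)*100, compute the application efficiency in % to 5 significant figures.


Ea = (121.25/173.25)*100 = 69.986 %
Therefore the application efficiency = 69.986 %.


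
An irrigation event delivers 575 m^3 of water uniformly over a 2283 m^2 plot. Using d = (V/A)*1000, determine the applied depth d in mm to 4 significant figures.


d = (575 / 2283) * 1000 = 251.9 mm
Therefore the applied depth d = 251.9 mm.


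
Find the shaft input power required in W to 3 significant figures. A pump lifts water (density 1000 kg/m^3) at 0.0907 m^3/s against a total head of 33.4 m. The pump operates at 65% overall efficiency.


Approach: apply hydraulic power then efficiency conversion, P = rho*g*Q*H; P_in = P/eta.
Step 1 — hydraulic power (P = rho*g*Q*H):
  P = 1000 * 9.81 * 0.0907 * 33.4 = 29718 W
Step 2 — input power: P_in = P/eta = 29718 / 0.65 = 45700 W
Therefore the shaft input power required = 45700 W.


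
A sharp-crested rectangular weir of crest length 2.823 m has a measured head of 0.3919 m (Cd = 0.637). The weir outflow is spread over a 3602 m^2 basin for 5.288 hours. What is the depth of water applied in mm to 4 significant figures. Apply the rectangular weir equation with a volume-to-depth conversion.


Approach: apply the rectangular weir equation with a volume-to-depth conversion, Q = (2/3)*Cd*L*sqrt(2g)*H^1.5; d = Q*t/A * 1000.
Step 1 — weir discharge:
  Q = (2/3)*0.637*2.823*sqrt(2*9.81)*0.3919^1.5 = 1.30278 m^3/s
Step 2 — volume: V = 1.30278 * 5.288*3600 = 24800.8 m^3
Step 3 — depth: d = V/A * 1000 = 24800.8/3602 * 1000 = 6885 mm
Therefore the depth of water applied = 6885 mm.


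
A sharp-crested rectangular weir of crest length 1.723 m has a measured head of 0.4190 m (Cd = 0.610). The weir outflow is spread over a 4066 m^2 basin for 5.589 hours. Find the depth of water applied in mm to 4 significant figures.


Approach: apply the rectangular weir equation with a volume-to-depth conversion, Q = (2/3)*Cd*L*sqrt(2g)*H^1.5; d = Q*t/A * 1000.
Step 1 — weir discharge:
  Q = (2/3)*0.610*1.723*sqrt(2*9.81)*0.4190^1.5 = 0.841772 m^3/s
Step 2 — volume: V = 0.841772 * 5.589*3600 = 16936.8 m^3
Step 3 — depth: d = V/A * 1000 = 16936.8/4066 * 1000 = 4165 mm
Therefore the depth of water applied = 4165 mm.


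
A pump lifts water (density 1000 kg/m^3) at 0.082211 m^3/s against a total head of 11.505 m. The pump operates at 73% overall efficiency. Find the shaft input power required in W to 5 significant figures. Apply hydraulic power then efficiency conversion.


Approach: apply hydraulic power then efficiency conversion, P = rho*g*Q*H; P_in = P/eta.
Step 1 — hydraulic power (P = rho*g*Q*H):
  P = 1000 * 9.81 * 0.082211 * 11.505 = 9278.666 W
Step 2 — input power: P_in = P/eta = 9278.666 / 0.73 = 12711 W
Therefore the shaft input power required = 12711 W.


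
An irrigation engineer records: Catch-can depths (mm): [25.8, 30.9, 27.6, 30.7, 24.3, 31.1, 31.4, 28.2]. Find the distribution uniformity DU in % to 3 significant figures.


Approach: apply the low-quarter distribution uniformity, DU = (mean of lowest quarter of readings / overall mean)*100.
sorted lowest 2 of 8: [24.3, 25.8] -> mean = 25.050 mm
overall mean = 28.750 mm
DU = (25.050/28.750)*100 = 87.1 %
Therefore the distribution uniformity DU = 87.1 %.


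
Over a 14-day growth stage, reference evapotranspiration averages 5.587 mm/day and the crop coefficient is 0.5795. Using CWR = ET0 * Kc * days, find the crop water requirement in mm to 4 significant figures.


CWR = 5.587 * 0.5795 * 14 = 45.33 mm
Therefore the crop water requirement = 45.33 mm.


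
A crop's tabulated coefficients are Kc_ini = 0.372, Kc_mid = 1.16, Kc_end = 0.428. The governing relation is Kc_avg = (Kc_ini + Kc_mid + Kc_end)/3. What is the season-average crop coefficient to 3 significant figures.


Kc_avg = (0.372 + 1.16 + 0.428)/3 = 0.653
Therefore the season-average crop coefficient = 0.653.


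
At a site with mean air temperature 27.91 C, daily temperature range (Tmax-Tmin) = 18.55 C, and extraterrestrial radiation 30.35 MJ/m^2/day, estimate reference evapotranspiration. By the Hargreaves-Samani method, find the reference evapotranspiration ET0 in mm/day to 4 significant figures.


Approach: apply the Hargreaves-Samani method, ET0 = 0.0023*(Tmean+17.8)*sqrt(Tmax-Tmin)*0.408*Ra.
ET0 = 0.0023*(27.91+17.8)*sqrt(18.55)*0.408*30.35 = 5.607 mm/day
Therefore the reference evapotranspiration ET0 = 5.607 mm/day.


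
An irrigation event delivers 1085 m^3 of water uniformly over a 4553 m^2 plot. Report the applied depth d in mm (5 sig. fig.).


Approach: apply depth from volume over area, d = (V/A)*1000.
d = (1085 / 4553) * 1000 = 238.30 mm
Therefore the applied depth d = 238.30 mm.


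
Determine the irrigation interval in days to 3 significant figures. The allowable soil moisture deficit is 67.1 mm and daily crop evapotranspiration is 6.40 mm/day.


Approach: apply the irrigation interval relation, interval = SMD / ETc.
interval = 67.1 / 6.40 = 10.5 days
Therefore the irrigation interval = 10.5 days.


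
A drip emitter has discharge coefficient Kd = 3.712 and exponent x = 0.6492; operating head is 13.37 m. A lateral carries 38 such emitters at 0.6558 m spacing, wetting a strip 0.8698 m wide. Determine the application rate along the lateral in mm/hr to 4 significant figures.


Approach: apply the emitter equation with a lateral mass balance, q = Kd*h^x; Q = n*q; rate = Q/(n*spacing*width).
Step 1 — single emitter flow (q = Kd*h^x):
  q = 3.712 * 13.37^0.6492 = 19.9845 L/hr
Step 2 — total lateral flow: Q = 38 * 19.9845 = 759.410 L/hr
Step 3 — wetted area: A = 38 * 0.6558 * 0.8698 = 21.6758 m^2
Step 4 — application rate: Q/A = 759.410/21.6758 = 35.03 mm/hr
Therefore the application rate along the lateral = 35.03 mm/hr.


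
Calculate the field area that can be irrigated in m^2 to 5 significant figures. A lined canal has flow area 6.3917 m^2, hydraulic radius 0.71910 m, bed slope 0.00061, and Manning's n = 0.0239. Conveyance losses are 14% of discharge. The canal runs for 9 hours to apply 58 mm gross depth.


Approach: apply Manning's equation with a conveyance and depth budget, Q = (1/n)*A*R^(2/3)*S^(1/2); Q_field = Q*(1-loss); Area = Q_field*t/(d/1000).
Step 1 — canal discharge (Manning's equation):
  Q = (1/0.0239) * 6.3917 * 0.71910^(2/3) * 0.00061^(1/2) = 5.301632 m^3/s
Step 2 — delivered flow: Q_field = 5.301632*(1 - 14/100) = 4.559404 m^3/s
Step 3 — volume delivered: V = 4.559404 * 9*3600 = 147724.7 m^3
Step 4 — area served: A = V / (depth/1000) = 147724.7 / 0.058 = 2547000 m^2
Therefore the field area that can be irrigated = 2547000 m^2.


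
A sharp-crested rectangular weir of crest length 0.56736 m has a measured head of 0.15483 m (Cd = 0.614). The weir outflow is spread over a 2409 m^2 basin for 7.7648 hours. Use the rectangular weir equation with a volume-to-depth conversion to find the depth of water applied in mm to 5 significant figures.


Approach: apply the rectangular weir equation with a volume-to-depth conversion, Q = (2/3)*Cd*L*sqrt(2g)*H^1.5; d = Q*t/A * 1000.
Step 1 — weir discharge:
  Q = (2/3)*0.614*0.56736*sqrt(2*9.81)*0.15483^1.5 = 0.06267120 m^3/s
Step 2 — volume: V = 0.06267120 * 7.7648*3600 = 1751.866 m^3
Step 3 — depth: d = V/A * 1000 = 1751.866/2409 * 1000 = 727.22 mm
Therefore the depth of water applied = 727.22 mm.


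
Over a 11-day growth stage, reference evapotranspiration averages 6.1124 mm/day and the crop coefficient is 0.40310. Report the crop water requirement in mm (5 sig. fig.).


Approach: apply the crop water requirement relation, CWR = ET0 * Kc * days.
CWR = 6.1124 * 0.40310 * 11 = 27.103 mm
Therefore the crop water requirement = 27.103 mm.


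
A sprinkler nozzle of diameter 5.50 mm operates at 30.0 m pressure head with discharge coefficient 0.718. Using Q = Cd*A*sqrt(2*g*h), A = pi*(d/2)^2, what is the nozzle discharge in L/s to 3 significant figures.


A = pi*(5.50e-3/2)^2 = 2.3758e-05 m^2
Q = 0.718 * 2.3758e-05 * sqrt(2*9.81*30.0) * 1000 = 0.414 L/s
Therefore the nozzle discharge = 0.414 L/s.


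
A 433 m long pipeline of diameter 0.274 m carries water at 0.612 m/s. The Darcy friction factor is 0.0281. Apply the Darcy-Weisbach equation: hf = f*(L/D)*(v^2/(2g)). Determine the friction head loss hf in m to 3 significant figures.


hf = 0.0281 * (433/0.274) * (0.612^2 / (2*9.81))
hf = 0.848 m
Therefore the friction head loss hf = 0.848 m.


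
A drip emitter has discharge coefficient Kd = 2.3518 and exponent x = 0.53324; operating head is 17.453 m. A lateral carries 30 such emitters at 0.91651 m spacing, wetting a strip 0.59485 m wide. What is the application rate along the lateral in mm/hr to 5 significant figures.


Approach: apply the emitter equation with a lateral mass balance, q = Kd*h^x; Q = n*q; rate = Q/(n*spacing*width).
Step 1 — single emitter flow (q = Kd*h^x):
  q = 2.3518 * 17.453^0.53324 = 10.80476 L/hr
Step 2 — total lateral flow: Q = 30 * 10.80476 = 324.1429 L/hr
Step 3 — wetted area: A = 30 * 0.91651 * 0.59485 = 16.35558 m^2
Step 4 — application rate: Q/A = 324.1429/16.35558 = 19.818 mm/hr
Therefore the application rate along the lateral = 19.818 mm/hr.


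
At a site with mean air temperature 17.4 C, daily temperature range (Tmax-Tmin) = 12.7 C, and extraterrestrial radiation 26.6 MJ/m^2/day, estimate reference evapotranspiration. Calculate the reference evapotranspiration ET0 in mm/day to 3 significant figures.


Approach: apply the Hargreaves-Samani method, ET0 = 0.0023*(Tmean+17.8)*sqrt(Tmax-Tmin)*0.408*Ra.
ET0 = 0.0023*(17.4+17.8)*sqrt(12.7)*0.408*26.6 = 3.13 mm/day
Therefore the reference evapotranspiration ET0 = 3.13 mm/day.


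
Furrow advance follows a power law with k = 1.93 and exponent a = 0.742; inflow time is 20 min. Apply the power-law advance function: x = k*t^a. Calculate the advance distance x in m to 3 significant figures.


x = 1.93 * 20^0.742 = 17.8 m
Therefore the advance distance x = 17.8 m.


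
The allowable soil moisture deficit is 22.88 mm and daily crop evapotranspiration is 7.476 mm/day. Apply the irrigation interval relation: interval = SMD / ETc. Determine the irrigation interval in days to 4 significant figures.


interval = 22.88 / 7.476 = 3.060 days
Therefore the irrigation interval = 3.060 days.


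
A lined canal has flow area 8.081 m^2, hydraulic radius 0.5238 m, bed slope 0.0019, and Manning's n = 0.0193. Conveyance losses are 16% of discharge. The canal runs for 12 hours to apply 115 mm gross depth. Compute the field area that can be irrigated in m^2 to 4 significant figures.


Approach: apply Manning's equation with a conveyance and depth budget, Q = (1/n)*A*R^(2/3)*S^(1/2); Q_field = Q*(1-loss); Area = Q_field*t/(d/1000).
Step 1 — canal discharge (Manning's equation):
  Q = (1/0.0193) * 8.081 * 0.5238^(2/3) * 0.0019^(1/2) = 11.8594 m^3/s
Step 2 — delivered flow: Q_field = 11.8594*(1 - 16/100) = 9.96187 m^3/s
Step 3 — volume delivered: V = 9.96187 * 12*3600 = 430353 m^3
Step 4 — area served: A = V / (depth/1000) = 430353 / 0.115 = 3742000 m^2
Therefore the field area that can be irrigated = 3742000 m^2.


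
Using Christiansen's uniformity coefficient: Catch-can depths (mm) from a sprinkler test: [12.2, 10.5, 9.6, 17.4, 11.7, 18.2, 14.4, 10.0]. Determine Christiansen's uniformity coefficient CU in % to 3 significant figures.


Approach: apply Christiansen's uniformity coefficient, CU = (1 - mean_abs_deviation/mean)*100.
mean = 13.000 mm
mean |d_i - mean| = 2.7500 mm
CU = (1 - 2.7500/13.000)*100 = 78.8 %
Therefore Christiansen's uniformity coefficient CU = 78.8 %.


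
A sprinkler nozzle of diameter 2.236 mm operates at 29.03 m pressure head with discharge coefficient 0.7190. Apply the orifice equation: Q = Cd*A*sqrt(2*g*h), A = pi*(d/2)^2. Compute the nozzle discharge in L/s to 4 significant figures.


A = pi*(2.236e-3/2)^2 = 3.92675e-06 m^2
Q = 0.7190 * 3.92675e-06 * sqrt(2*9.81*29.03) * 1000 = 0.06738 L/s
Therefore the nozzle discharge = 0.06738 L/s.


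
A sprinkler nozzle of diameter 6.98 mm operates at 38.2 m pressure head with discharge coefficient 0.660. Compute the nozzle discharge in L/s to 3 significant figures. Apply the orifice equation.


Approach: apply the orifice equation, Q = Cd*A*sqrt(2*g*h), A = pi*(d/2)^2.
A = pi*(6.98e-3/2)^2 = 3.8265e-05 m^2
Q = 0.660 * 3.8265e-05 * sqrt(2*9.81*38.2) * 1000 = 0.691 L/s
Therefore the nozzle discharge = 0.691 L/s.


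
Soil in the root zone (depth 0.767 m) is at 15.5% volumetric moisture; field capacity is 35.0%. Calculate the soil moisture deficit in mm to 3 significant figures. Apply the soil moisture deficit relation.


Approach: apply the soil moisture deficit relation, SMD = (FC - theta)/100 * depth * 1000.
SMD = (35.0 - 15.5)/100 * 0.767 * 1000 = 150 mm
Therefore the soil moisture deficit = 150 mm.


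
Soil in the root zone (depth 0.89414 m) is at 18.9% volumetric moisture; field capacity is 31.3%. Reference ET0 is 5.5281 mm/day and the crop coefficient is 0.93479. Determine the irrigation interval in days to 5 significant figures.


Approach: apply soil-water budget scheduling, SMD = (FC-theta)/100*depth*1000; ETc = ET0*Kc; interval = SMD/ETc.
Step 1 — soil moisture deficit:
  SMD = (31.3 - 18.9)/100 * 0.89414 * 1000 = 110.8734 mm
Step 2 — daily crop ET (ETc = ET0*Kc):
  ETc = 5.5281 * 0.93479 = 5.167613 mm/day
Step 3 — irrigation interval (SMD/ETc):
  interval = 110.8734 / 5.167613 = 21.455 days
Therefore the irrigation interval = 21.455 days.


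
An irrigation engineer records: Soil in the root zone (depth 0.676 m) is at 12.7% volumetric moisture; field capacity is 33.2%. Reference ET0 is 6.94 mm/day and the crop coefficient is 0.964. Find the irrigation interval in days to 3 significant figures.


Approach: apply soil-water budget scheduling, SMD = (FC-theta)/100*depth*1000; ETc = ET0*Kc; interval = SMD/ETc.
Step 1 — soil moisture deficit:
  SMD = (33.2 - 12.7)/100 * 0.676 * 1000 = 138.58 mm
Step 2 — daily crop ET (ETc = ET0*Kc):
  ETc = 6.94 * 0.964 = 6.6902 mm/day
Step 3 — irrigation interval (SMD/ETc):
  interval = 138.58 / 6.6902 = 20.7 days
Therefore the irrigation interval = 20.7 days.


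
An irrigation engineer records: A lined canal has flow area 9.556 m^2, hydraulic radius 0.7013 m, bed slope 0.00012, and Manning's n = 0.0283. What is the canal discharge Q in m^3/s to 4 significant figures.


Approach: apply Manning's equation, Q = (1/n)*A*R^(2/3)*S^(1/2).
Q = (1/0.0283) * 9.556 * 0.7013^(2/3) * 0.00012^(1/2) = 2.920 m^3/s
Therefore the canal discharge Q = 2.920 m^3/s.


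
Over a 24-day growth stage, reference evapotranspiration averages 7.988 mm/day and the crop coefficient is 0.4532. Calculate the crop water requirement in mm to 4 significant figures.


Approach: apply the crop water requirement relation, CWR = ET0 * Kc * days.
CWR = 7.988 * 0.4532 * 24 = 86.88 mm
Therefore the crop water requirement = 86.88 mm.


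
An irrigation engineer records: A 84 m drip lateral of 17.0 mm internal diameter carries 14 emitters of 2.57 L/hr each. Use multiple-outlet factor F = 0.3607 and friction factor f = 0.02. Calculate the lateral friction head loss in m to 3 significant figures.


Approach: apply Darcy-Weisbach with the multiple-outlet F-factor, Q = n*q/(3600*1000) m^3/s; v = Q/A; hf = F*f*(L/D)*(v^2/(2g)).
Q = 14*2.57/(3600*1000) = 9.9944e-06 m^3/s
A = pi*(17.0e-3/2)^2 = 2.2698e-04 m^2, so v = Q/A = 0.044032 m/s
hf = 0.3607*0.02*(84/0.0170)*(0.044032^2/(2*9.81)) = 0.00352 m
Therefore the lateral friction head loss = 0.00352 m.


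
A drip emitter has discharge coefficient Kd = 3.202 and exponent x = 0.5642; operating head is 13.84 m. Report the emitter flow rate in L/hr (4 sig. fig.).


Approach: apply the emitter characteristic equation, q = Kd * h^x.
q = 3.202 * 13.84^0.5642 = 14.10 L/hr
Therefore the emitter flow rate = 14.10 L/hr.


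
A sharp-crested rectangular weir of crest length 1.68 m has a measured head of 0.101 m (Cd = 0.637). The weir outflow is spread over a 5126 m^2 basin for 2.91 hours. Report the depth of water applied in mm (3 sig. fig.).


Approach: apply the rectangular weir equation with a volume-to-depth conversion, Q = (2/3)*Cd*L*sqrt(2g)*H^1.5; d = Q*t/A * 1000.
Step 1 — weir discharge:
  Q = (2/3)*0.637*1.68*sqrt(2*9.81)*0.101^1.5 = 0.10144 m^3/s
Step 2 — volume: V = 0.10144 * 2.91*3600 = 1062.6 m^3
Step 3 — depth: d = V/A * 1000 = 1062.6/5126 * 1000 = 207 mm
Therefore the depth of water applied = 207 mm.


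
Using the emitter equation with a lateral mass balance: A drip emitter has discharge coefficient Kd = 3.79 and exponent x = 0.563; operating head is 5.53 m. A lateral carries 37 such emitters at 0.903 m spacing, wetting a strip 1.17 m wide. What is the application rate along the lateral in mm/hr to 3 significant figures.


Approach: apply the emitter equation with a lateral mass balance, q = Kd*h^x; Q = n*q; rate = Q/(n*spacing*width).
Step 1 — single emitter flow (q = Kd*h^x):
  q = 3.79 * 5.53^0.563 = 9.9264 L/hr
Step 2 — total lateral flow: Q = 37 * 9.9264 = 367.28 L/hr
Step 3 — wetted area: A = 37 * 0.903 * 1.17 = 39.091 m^2
Step 4 — application rate: Q/A = 367.28/39.091 = 9.40 mm/hr
Therefore the application rate along the lateral = 9.40 mm/hr.


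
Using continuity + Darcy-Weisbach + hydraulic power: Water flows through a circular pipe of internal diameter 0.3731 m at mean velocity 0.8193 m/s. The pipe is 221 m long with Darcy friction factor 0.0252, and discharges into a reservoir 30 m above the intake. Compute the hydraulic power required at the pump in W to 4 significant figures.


Approach: apply continuity + Darcy-Weisbach + hydraulic power, Q = A*v; hf = f*(L/D)*(v^2/(2g)); H = static + hf; P = rho*g*Q*H.
Step 1 — flow rate (continuity, Q = A*v):
  A = pi*(0.3731/2)^2 = 0.109330 m^2
  Q = 0.109330 * 0.8193 = 0.0895743 m^3/s
Step 2 — friction head loss (Darcy-Weisbach):
  hf = 0.0252 * (221/0.3731) * (0.8193^2 / (2*9.81))
  hf = 0.510687 m
Step 3 — total head: H = 30 + 0.510687 = 30.5107 m
Step 4 — hydraulic power (P = rho*g*Q*H):
  P = 1000 * 9.81 * 0.0895743 * 30.5107 = 26810 W
Therefore the hydraulic power required at the pump = 26810 W.


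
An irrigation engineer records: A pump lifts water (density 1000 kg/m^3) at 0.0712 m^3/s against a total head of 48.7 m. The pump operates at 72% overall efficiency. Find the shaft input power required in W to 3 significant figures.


Approach: apply hydraulic power then efficiency conversion, P = rho*g*Q*H; P_in = P/eta.
Step 1 — hydraulic power (P = rho*g*Q*H):
  P = 1000 * 9.81 * 0.0712 * 48.7 = 34016 W
Step 2 — input power: P_in = P/eta = 34016 / 0.72 = 47200 W
Therefore the shaft input power required = 47200 W.


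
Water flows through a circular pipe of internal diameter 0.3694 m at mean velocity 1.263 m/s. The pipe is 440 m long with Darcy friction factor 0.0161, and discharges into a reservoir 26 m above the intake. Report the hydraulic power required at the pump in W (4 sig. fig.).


Approach: apply continuity + Darcy-Weisbach + hydraulic power, Q = A*v; hf = f*(L/D)*(v^2/(2g)); H = static + hf; P = rho*g*Q*H.
Step 1 — flow rate (continuity, Q = A*v):
  A = pi*(0.3694/2)^2 = 0.107173 m^2
  Q = 0.107173 * 1.263 = 0.135359 m^3/s
Step 2 — friction head loss (Darcy-Weisbach):
  hf = 0.0161 * (440/0.3694) * (1.263^2 / (2*9.81))
  hf = 1.55916 m
Step 3 — total head: H = 26 + 1.55916 = 27.5592 m
Step 4 — hydraulic power (P = rho*g*Q*H):
  P = 1000 * 9.81 * 0.135359 * 27.5592 = 36600 W
Therefore the hydraulic power required at the pump = 36600 W.


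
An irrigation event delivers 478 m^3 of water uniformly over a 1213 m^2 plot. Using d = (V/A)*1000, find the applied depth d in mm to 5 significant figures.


d = (478 / 1213) * 1000 = 394.06 mm
Therefore the applied depth d = 394.06 mm.


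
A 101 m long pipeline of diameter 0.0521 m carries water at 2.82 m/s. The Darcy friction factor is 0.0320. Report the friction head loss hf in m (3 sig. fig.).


Approach: apply the Darcy-Weisbach equation, hf = f*(L/D)*(v^2/(2g)).
hf = 0.0320 * (101/0.0521) * (2.82^2 / (2*9.81))
hf = 25.1 m
Therefore the friction head loss hf = 25.1 m.


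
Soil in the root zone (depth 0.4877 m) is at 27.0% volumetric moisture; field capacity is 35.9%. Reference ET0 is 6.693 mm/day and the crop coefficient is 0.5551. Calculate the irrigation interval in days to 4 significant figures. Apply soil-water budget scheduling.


Approach: apply soil-water budget scheduling, SMD = (FC-theta)/100*depth*1000; ETc = ET0*Kc; interval = SMD/ETc.
Step 1 — soil moisture deficit:
  SMD = (35.9 - 27.0)/100 * 0.4877 * 1000 = 43.4053 mm
Step 2 — daily crop ET (ETc = ET0*Kc):
  ETc = 6.693 * 0.5551 = 3.71528 mm/day
Step 3 — irrigation interval (SMD/ETc):
  interval = 43.4053 / 3.71528 = 11.68 days
Therefore the irrigation interval = 11.68 days.


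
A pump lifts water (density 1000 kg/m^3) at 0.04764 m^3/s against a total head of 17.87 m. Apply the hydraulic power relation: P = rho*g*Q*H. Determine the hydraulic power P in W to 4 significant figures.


P = 1000 * 9.81 * 0.04764 * 17.87 = 8352 W
Therefore the hydraulic power P = 8352 W.


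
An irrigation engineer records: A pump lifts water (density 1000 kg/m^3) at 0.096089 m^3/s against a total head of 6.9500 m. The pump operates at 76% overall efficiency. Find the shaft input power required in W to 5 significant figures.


Approach: apply hydraulic power then efficiency conversion, P = rho*g*Q*H; P_in = P/eta.
Step 1 — hydraulic power (P = rho*g*Q*H):
  P = 1000 * 9.81 * 0.096089 * 6.9500 = 6551.300 W
Step 2 — input power: P_in = P/eta = 6551.300 / 0.76 = 8620.1 W
Therefore the shaft input power required = 8620.1 W.


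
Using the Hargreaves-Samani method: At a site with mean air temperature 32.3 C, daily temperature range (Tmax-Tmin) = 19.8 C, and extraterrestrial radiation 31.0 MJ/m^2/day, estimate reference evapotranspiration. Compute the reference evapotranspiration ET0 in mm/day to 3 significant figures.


Approach: apply the Hargreaves-Samani method, ET0 = 0.0023*(Tmean+17.8)*sqrt(Tmax-Tmin)*0.408*Ra.
ET0 = 0.0023*(32.3+17.8)*sqrt(19.8)*0.408*31.0 = 6.49 mm/day
Therefore the reference evapotranspiration ET0 = 6.49 mm/day.


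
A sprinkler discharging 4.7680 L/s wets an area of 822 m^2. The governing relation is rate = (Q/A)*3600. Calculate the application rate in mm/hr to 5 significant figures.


rate = (4.7680 / 822) * 3600 = 20.882 mm/hr
Therefore the application rate = 20.882 mm/hr.


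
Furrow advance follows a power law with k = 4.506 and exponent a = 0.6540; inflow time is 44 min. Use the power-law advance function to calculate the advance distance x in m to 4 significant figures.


Approach: apply the power-law advance function, x = k*t^a.
x = 4.506 * 44^0.6540 = 53.53 m
Therefore the advance distance x = 53.53 m.


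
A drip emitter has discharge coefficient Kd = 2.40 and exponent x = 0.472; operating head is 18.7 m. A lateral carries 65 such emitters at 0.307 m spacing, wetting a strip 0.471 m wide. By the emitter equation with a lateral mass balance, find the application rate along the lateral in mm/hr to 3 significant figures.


Approach: apply the emitter equation with a lateral mass balance, q = Kd*h^x; Q = n*q; rate = Q/(n*spacing*width).
Step 1 — single emitter flow (q = Kd*h^x):
  q = 2.40 * 18.7^0.472 = 9.5614 L/hr
Step 2 — total lateral flow: Q = 65 * 9.5614 = 621.49 L/hr
Step 3 — wetted area: A = 65 * 0.307 * 0.471 = 9.3988 m^2
Step 4 — application rate: Q/A = 621.49/9.3988 = 66.1 mm/hr
Therefore the application rate along the lateral = 66.1 mm/hr.


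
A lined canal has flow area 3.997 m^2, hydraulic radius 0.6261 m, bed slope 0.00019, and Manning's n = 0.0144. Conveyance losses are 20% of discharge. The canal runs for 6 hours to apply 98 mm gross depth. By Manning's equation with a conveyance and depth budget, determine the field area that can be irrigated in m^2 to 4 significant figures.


Approach: apply Manning's equation with a conveyance and depth budget, Q = (1/n)*A*R^(2/3)*S^(1/2); Q_field = Q*(1-loss); Area = Q_field*t/(d/1000).
Step 1 — canal discharge (Manning's equation):
  Q = (1/0.0144) * 3.997 * 0.6261^(2/3) * 0.00019^(1/2) = 2.80013 m^3/s
Step 2 — delivered flow: Q_field = 2.80013*(1 - 20/100) = 2.24010 m^3/s
Step 3 — volume delivered: V = 2.24010 * 6*3600 = 48386.2 m^3
Step 4 — area served: A = V / (depth/1000) = 48386.2 / 0.098 = 493700 m^2
Therefore the field area that can be irrigated = 493700 m^2.


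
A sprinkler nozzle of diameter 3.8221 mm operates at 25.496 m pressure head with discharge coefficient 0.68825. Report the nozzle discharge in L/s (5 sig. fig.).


Approach: apply the orifice equation, Q = Cd*A*sqrt(2*g*h), A = pi*(d/2)^2.
A = pi*(3.8221e-3/2)^2 = 1.147345e-05 m^2
Q = 0.68825 * 1.147345e-05 * sqrt(2*9.81*25.496) * 1000 = 0.17661 L/s
Therefore the nozzle discharge = 0.17661 L/s.


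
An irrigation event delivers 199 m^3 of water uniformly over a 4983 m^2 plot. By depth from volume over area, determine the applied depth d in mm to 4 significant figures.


Approach: apply depth from volume over area, d = (V/A)*1000.
d = (199 / 4983) * 1000 = 39.94 mm
Therefore the applied depth d = 39.94 mm.


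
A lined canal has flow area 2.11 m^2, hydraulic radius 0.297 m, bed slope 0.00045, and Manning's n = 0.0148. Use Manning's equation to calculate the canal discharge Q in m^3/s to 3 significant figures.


Approach: apply Manning's equation, Q = (1/n)*A*R^(2/3)*S^(1/2).
Q = (1/0.0148) * 2.11 * 0.297^(2/3) * 0.00045^(1/2) = 1.35 m^3/s
Therefore the canal discharge Q = 1.35 m^3/s.


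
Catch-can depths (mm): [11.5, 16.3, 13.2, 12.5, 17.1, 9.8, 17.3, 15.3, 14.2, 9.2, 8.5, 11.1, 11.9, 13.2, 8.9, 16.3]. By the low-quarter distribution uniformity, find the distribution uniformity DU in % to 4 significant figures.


Approach: apply the low-quarter distribution uniformity, DU = (mean of lowest quarter of readings / overall mean)*100.
sorted lowest 4 of 16: [8.5, 8.9, 9.2, 9.8] -> mean = 9.10000 mm
overall mean = 12.8938 mm
DU = (9.10000/12.8938)*100 = 70.58 %
Therefore the distribution uniformity DU = 70.58 %.


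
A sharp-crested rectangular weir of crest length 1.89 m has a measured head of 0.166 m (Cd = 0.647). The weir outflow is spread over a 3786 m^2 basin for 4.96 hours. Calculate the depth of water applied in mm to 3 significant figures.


Approach: apply the rectangular weir equation with a volume-to-depth conversion, Q = (2/3)*Cd*L*sqrt(2g)*H^1.5; d = Q*t/A * 1000.
Step 1 — weir discharge:
  Q = (2/3)*0.647*1.89*sqrt(2*9.81)*0.166^1.5 = 0.24422 m^3/s
Step 2 — volume: V = 0.24422 * 4.96*3600 = 4360.8 m^3
Step 3 — depth: d = V/A * 1000 = 4360.8/3786 * 1000 = 1150 mm
Therefore the depth of water applied = 1150 mm.


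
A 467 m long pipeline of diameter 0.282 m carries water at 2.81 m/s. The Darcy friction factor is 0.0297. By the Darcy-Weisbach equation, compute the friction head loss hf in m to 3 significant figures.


Approach: apply the Darcy-Weisbach equation, hf = f*(L/D)*(v^2/(2g)).
hf = 0.0297 * (467/0.282) * (2.81^2 / (2*9.81))
hf = 19.8 m
Therefore the friction head loss hf = 19.8 m.


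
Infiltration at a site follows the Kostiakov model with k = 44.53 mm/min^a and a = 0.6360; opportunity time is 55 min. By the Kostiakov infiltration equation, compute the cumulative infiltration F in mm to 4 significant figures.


Approach: apply the Kostiakov infiltration equation, F = k*t^a.
F = 44.53 * 55^0.6360 = 569.5 mm
Therefore the cumulative infiltration F = 569.5 mm.


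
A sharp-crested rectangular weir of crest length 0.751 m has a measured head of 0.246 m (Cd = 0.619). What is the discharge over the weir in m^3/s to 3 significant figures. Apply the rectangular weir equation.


Approach: apply the rectangular weir equation, Q = (2/3)*Cd*L*sqrt(2g)*H^1.5.
Q = (2/3)*0.619*0.751*sqrt(2*9.81)*0.246^1.5 = 0.167 m^3/s
Therefore the discharge over the weir = 0.167 m^3/s.


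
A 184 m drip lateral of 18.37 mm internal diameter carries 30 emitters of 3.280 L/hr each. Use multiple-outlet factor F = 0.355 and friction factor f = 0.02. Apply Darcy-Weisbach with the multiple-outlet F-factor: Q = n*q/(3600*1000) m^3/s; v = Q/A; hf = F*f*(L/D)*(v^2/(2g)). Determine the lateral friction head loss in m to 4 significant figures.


Q = 30*3.280/(3600*1000) = 2.73333e-05 m^3/s
A = pi*(18.37e-3/2)^2 = 2.65038e-04 m^2, so v = Q/A = 0.103130 m/s
hf = 0.355*0.02*(184/0.01837)*(0.103130^2/(2*9.81)) = 0.03855 m
Therefore the lateral friction head loss = 0.03855 m.


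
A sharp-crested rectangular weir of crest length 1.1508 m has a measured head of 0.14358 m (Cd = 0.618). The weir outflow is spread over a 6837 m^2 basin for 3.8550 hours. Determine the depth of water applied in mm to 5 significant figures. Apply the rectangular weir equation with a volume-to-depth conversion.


Approach: apply the rectangular weir equation with a volume-to-depth conversion, Q = (2/3)*Cd*L*sqrt(2g)*H^1.5; d = Q*t/A * 1000.
Step 1 — weir discharge:
  Q = (2/3)*0.618*1.1508*sqrt(2*9.81)*0.14358^1.5 = 0.1142582 m^3/s
Step 2 — volume: V = 0.1142582 * 3.8550*3600 = 1585.676 m^3
Step 3 — depth: d = V/A * 1000 = 1585.676/6837 * 1000 = 231.93 mm
Therefore the depth of water applied = 231.93 mm.


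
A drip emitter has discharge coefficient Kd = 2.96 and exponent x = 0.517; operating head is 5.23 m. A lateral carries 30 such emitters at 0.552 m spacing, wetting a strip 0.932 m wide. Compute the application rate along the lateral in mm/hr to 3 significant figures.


Approach: apply the emitter equation with a lateral mass balance, q = Kd*h^x; Q = n*q; rate = Q/(n*spacing*width).
Step 1 — single emitter flow (q = Kd*h^x):
  q = 2.96 * 5.23^0.517 = 6.9624 L/hr
Step 2 — total lateral flow: Q = 30 * 6.9624 = 208.87 L/hr
Step 3 — wetted area: A = 30 * 0.552 * 0.932 = 15.434 m^2
Step 4 — application rate: Q/A = 208.87/15.434 = 13.5 mm/hr
Therefore the application rate along the lateral = 13.5 mm/hr.


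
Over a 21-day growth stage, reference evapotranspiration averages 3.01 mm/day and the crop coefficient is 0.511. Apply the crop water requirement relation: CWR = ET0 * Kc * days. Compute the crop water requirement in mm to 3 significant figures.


CWR = 3.01 * 0.511 * 21 = 32.3 mm
Therefore the crop water requirement = 32.3 mm.


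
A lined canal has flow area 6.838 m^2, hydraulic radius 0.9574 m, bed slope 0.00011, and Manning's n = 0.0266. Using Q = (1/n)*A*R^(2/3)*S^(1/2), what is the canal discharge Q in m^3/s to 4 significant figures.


Q = (1/0.0266) * 6.838 * 0.9574^(2/3) * 0.00011^(1/2) = 2.619 m^3/s
Therefore the canal discharge Q = 2.619 m^3/s.


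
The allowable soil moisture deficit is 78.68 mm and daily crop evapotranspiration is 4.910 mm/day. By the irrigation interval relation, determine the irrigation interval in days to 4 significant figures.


Approach: apply the irrigation interval relation, interval = SMD / ETc.
interval = 78.68 / 4.910 = 16.02 days
Therefore the irrigation interval = 16.02 days.


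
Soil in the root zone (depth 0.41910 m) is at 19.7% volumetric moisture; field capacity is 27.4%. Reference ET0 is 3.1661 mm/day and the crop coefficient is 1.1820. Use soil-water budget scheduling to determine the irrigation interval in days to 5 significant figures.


Approach: apply soil-water budget scheduling, SMD = (FC-theta)/100*depth*1000; ETc = ET0*Kc; interval = SMD/ETc.
Step 1 — soil moisture deficit:
  SMD = (27.4 - 19.7)/100 * 0.41910 * 1000 = 32.27070 mm
Step 2 — daily crop ET (ETc = ET0*Kc):
  ETc = 3.1661 * 1.1820 = 3.742330 mm/day
Step 3 — irrigation interval (SMD/ETc):
  interval = 32.27070 / 3.742330 = 8.6232 days
Therefore the irrigation interval = 8.6232 days.


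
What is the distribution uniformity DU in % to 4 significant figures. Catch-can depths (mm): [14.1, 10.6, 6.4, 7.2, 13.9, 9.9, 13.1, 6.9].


Approach: apply the low-quarter distribution uniformity, DU = (mean of lowest quarter of readings / overall mean)*100.
sorted lowest 2 of 8: [6.4, 6.9] -> mean = 6.65000 mm
overall mean = 10.2625 mm
DU = (6.65000/10.2625)*100 = 64.80 %
Therefore the distribution uniformity DU = 64.80 %.
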